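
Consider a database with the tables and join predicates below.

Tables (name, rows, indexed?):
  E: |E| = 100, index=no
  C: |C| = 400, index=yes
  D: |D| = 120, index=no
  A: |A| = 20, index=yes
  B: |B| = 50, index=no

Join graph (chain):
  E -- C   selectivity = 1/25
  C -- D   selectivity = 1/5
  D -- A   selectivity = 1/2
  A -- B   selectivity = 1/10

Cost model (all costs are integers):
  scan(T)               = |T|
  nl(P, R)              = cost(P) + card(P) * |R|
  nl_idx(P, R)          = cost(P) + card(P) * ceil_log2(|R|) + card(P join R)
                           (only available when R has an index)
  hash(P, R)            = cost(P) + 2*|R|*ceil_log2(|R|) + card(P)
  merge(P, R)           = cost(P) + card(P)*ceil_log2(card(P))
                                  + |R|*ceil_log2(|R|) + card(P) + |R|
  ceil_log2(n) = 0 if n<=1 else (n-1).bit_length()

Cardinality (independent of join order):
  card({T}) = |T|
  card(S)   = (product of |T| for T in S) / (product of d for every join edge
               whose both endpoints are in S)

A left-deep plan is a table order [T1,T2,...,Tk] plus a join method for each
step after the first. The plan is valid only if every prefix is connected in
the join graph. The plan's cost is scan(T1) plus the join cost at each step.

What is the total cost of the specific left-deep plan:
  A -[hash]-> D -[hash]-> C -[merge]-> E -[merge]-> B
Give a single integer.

9419270

step 1: scan A: cost=20, card=20
step 2: join D via hash
    card(P join D) = 20*120/(2) = 1200
    cost = 20 + 2*120*7 + 20 = 1720
step 3: join C via hash
    card(P join C) = 1200*400/(5) = 96000
    cost = 1720 + 2*400*9 + 1200 = 10120
step 4: join E via merge
    card(P join E) = 96000*100/(25) = 384000
    cost = 10120 + 96000*17 + 100*7 + 96000 + 100 = 1738920
step 5: join B via merge
    card(P join B) = 384000*50/(10) = 1920000
    cost = 1738920 + 384000*19 + 50*6 + 384000 + 50 = 9419270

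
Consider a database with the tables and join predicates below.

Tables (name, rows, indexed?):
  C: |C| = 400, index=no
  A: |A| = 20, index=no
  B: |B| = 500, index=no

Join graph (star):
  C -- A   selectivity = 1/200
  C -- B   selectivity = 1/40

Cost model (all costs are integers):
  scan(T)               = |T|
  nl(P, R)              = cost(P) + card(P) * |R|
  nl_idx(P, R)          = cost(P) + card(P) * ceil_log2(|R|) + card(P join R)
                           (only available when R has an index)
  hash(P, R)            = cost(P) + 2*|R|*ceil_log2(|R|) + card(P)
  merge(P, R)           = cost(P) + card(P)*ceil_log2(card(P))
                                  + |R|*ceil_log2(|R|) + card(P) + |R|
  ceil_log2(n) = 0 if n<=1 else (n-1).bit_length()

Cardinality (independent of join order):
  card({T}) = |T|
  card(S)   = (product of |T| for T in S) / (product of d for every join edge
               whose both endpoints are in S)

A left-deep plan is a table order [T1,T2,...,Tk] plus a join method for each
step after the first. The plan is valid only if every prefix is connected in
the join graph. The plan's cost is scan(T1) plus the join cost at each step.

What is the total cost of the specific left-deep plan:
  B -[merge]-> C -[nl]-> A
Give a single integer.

step 1: scan B: cost=500, card=500
step 2: join C via merge
    card(P join C) = 500*400/(40) = 5000
    cost = 500 + 500*9 + 400*9 + 500 + 400 = 9500
step 3: join A via nl
    card(P join A) = 5000*20/(200) = 500
    cost = 9500 + 5000*20 = 109500

109500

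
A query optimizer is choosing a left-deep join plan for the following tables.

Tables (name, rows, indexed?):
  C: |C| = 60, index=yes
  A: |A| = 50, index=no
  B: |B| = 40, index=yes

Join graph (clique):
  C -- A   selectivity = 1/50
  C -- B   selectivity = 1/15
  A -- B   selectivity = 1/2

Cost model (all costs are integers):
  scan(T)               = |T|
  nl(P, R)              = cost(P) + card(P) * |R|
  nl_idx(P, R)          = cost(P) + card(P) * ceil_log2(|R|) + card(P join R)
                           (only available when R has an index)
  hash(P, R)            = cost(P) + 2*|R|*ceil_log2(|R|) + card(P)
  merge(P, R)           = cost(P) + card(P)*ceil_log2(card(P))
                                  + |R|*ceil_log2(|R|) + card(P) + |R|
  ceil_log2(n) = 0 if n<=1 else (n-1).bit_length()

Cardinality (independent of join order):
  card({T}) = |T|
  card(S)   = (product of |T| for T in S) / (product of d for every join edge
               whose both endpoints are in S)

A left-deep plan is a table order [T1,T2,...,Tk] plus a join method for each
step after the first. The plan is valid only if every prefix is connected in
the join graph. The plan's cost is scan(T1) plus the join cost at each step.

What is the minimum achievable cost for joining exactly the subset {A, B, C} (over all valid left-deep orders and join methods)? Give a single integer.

Selinger DP over subsets of {A,B,C}:
  {C}: scan cost=60, card=60
  {A}: scan cost=50, card=50
  {B}: scan cost=40, card=40
  {AC}: card=60; try (C,nl_idx)→410, (A,hash)→720, (C,hash)→820, (C,merge)→820, (A,merge)→830, (C,nl)→3050 …(+1); best=410 via (C,nl_idx)
  {BC}: card=160; try (C,nl_idx)→440, (B,nl_idx)→580, (B,hash)→600, (C,merge)→740, (B,merge)→760, (C,hash)→800 …(+2); best=440 via (C,nl_idx)
  {AB}: card=1000; try (B,hash)→580, (A,merge)→670, (B,merge)→680, (A,hash)→680, (B,nl_idx)→1350, (A,nl)→2040 …(+1); best=580 via (B,hash)
  {ABC}: card=80; try (B,nl_idx)→850, (B,hash)→950, (B,merge)→1110, (A,hash)→1200, (A,merge)→2230, (C,hash)→2300 …(+5); best=850 via (B,nl_idx)

850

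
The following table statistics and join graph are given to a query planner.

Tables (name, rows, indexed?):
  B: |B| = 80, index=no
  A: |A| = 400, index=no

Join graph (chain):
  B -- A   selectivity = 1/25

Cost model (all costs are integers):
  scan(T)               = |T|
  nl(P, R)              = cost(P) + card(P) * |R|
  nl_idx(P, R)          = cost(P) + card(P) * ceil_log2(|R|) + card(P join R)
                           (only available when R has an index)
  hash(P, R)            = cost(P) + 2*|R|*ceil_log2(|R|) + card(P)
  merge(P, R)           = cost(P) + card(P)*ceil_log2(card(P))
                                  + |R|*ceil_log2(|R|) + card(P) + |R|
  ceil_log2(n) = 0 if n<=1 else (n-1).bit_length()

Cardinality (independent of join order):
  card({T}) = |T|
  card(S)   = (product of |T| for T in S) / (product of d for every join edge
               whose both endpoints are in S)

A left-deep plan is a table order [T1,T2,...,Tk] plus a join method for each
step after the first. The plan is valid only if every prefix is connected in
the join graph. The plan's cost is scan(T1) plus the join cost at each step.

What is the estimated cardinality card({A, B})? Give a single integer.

1280

Tables in S: A(400), B(80)
Edges inside S: B-A(d=25)
numerator = 400 * 80 = 32000
denominator = 25 = 25
card(S) = 32000 / 25 = 1280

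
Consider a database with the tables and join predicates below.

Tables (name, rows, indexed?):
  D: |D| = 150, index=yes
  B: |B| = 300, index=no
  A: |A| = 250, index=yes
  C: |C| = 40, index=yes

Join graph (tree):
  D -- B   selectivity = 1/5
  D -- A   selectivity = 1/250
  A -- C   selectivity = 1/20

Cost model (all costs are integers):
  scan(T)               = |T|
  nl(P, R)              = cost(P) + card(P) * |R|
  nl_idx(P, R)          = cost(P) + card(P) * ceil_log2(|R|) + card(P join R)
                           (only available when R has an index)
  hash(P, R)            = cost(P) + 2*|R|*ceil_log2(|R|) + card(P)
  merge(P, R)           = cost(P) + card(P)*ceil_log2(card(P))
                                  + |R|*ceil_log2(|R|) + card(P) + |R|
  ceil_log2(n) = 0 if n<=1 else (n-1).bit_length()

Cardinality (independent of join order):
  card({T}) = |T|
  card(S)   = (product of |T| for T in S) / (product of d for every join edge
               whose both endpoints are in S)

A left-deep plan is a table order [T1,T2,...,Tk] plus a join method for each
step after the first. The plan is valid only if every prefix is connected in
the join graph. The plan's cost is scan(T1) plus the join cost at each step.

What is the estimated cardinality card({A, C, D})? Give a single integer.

Tables in S: A(250), C(40), D(150)
Edges inside S: D-A(d=250), A-C(d=20)
numerator = 250 * 40 * 150 = 1500000
denominator = 250 * 20 = 5000
card(S) = 1500000 / 5000 = 300

300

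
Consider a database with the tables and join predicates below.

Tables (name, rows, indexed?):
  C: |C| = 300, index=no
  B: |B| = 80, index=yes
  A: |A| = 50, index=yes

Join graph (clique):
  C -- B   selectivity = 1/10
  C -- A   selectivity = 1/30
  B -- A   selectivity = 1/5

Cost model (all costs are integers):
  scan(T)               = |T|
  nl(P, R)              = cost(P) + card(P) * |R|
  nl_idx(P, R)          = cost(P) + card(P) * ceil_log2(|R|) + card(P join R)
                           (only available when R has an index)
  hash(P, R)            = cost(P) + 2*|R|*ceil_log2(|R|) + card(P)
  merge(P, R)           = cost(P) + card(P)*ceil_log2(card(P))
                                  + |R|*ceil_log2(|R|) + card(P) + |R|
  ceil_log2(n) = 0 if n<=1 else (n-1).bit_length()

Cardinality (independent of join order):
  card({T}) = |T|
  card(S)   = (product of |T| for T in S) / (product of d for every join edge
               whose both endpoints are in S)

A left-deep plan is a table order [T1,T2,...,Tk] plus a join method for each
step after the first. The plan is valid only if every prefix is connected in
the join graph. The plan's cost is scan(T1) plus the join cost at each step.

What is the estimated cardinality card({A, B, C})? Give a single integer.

800

Tables in S: A(50), B(80), C(300)
Edges inside S: C-B(d=10), C-A(d=30), B-A(d=5)
numerator = 50 * 80 * 300 = 1200000
denominator = 10 * 30 * 5 = 1500
card(S) = 1200000 / 1500 = 800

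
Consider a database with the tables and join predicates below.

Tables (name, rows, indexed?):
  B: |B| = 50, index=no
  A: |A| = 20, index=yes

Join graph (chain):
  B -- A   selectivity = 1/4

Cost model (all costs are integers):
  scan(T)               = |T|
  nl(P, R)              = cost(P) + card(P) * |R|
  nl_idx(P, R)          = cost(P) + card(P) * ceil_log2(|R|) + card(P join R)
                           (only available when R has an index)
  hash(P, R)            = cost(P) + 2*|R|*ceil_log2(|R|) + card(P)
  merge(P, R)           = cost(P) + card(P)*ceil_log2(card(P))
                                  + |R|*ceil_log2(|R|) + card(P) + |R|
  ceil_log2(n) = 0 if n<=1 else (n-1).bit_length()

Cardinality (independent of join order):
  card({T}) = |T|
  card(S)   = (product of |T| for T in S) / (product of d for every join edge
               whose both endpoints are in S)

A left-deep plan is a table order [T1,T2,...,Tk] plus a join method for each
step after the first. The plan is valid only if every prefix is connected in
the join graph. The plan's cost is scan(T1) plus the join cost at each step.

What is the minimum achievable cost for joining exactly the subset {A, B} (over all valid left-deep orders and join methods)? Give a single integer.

300

Selinger DP over subsets of {A,B}:
  {B}: scan cost=50, card=50
  {A}: scan cost=20, card=20
  {AB}: card=250; try (A,hash)→300, (B,merge)→490, (A,merge)→520, (A,nl_idx)→550, (B,hash)→640, (B,nl)→1020 …(+1); best=300 via (A,hash)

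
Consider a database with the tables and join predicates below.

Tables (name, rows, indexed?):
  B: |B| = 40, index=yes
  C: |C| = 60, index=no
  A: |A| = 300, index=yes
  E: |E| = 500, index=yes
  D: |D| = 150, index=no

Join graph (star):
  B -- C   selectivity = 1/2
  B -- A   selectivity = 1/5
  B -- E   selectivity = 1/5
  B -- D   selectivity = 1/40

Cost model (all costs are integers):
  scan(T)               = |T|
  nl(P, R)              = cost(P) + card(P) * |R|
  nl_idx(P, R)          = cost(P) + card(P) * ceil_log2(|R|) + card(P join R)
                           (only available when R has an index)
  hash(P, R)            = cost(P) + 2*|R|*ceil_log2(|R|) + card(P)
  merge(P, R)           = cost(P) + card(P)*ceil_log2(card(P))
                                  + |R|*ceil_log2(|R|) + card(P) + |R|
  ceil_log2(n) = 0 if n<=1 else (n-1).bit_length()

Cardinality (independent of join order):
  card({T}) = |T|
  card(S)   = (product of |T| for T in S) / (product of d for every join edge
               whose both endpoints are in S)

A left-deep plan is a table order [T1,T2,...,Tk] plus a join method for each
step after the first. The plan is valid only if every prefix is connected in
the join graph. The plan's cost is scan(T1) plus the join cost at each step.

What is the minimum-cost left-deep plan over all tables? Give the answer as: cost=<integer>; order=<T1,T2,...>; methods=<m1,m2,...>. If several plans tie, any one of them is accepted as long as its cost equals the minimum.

Selinger DP (subsets sized 1..n):
  {B}: scan cost=40, card=40
  {C}: scan cost=60, card=60
  {A}: scan cost=300, card=300
  {E}: scan cost=500, card=500
  {D}: scan cost=150, card=150
  {BC}: card=1200; try (B,hash)→600, (C,merge)→740, (B,merge)→760, (C,hash)→800, (B,nl_idx)→1620, (C,nl)→2440 …(+1); best=600 via (B,hash)
  {AB}: card=2400; try (B,hash)→1080, (A,nl_idx)→2800, (A,merge)→3320, (B,merge)→3580, (B,nl_idx)→4500, (A,hash)→5480 …(+2); best=1080 via (B,hash)
  {BE}: card=4000; try (B,hash)→1480, (E,nl_idx)→4400, (E,merge)→5320, (B,merge)→5780, (B,nl_idx)→7500, (E,hash)→9080 …(+2); best=1480 via (B,hash)
  {BD}: card=150; try (B,hash)→780, (B,nl_idx)→1200, (D,merge)→1670, (B,merge)→1780, (D,hash)→2480, (D,nl)→6040 …(+1); best=780 via (B,hash)
  {ABC}: card=72000; try (C,hash)→4200, (A,hash)→7200, (A,merge)→18000, (C,merge)→32700, (A,nl_idx)→83400, (C,nl)→145080 …(+1); best=4200 via (C,hash)
  {BCE}: card=120000; try (C,hash)→6200, (E,hash)→10800, (E,merge)→20000, (C,merge)→53900, (E,nl_idx)→131400, (C,nl)→241480 …(+1); best=6200 via (C,hash)
  {BCD}: card=4500; try (C,hash)→1650, (C,merge)→2550, (D,hash)→4200, (C,nl)→9780, (D,merge)→16350, (D,nl)→180600; best=1650 via (C,hash)
  {ABE}: card=240000; try (A,hash)→10880, (E,hash)→12480, (E,merge)→37280, (A,merge)→56480, (E,nl_idx)→262680, (A,nl_idx)→277480 …(+2); best=10880 via (A,hash)
  {ABD}: card=9000; try (A,merge)→5130, (D,hash)→5880, (A,hash)→6330, (A,nl_idx)→11130, (D,merge)→33630, (A,nl)→45780 …(+1); best=5130 via (A,merge)
  {BDE}: card=15000; try (E,merge)→7130, (D,hash)→7880, (E,hash)→9930, (E,nl_idx)→17130, (D,merge)→54830, (E,nl)→75780 …(+1); best=7130 via (E,merge)
  {ABCE}: card=7200000; try (E,hash)→85200, (A,hash)→131600, (C,hash)→251600, (E,merge)→1305200, (A,merge)→2169200, (C,merge)→4571300 …(+5); best=85200 via (E,hash)
  {ABCD}: card=270000; try (A,hash)→11550, (C,hash)→14850, (A,merge)→67650, (D,hash)→78600, (C,merge)→140550, (A,nl_idx)→312150 …(+4); best=11550 via (A,hash)
  {BCDE}: card=450000; try (E,hash)→15150, (C,hash)→22850, (E,merge)→69650, (D,hash)→128600, (C,merge)→232550, (E,nl_idx)→492150 …(+4); best=15150 via (E,hash)
  {ABDE}: card=900000; try (E,hash)→23130, (A,hash)→27530, (E,merge)→145130, (A,merge)→235130, (D,hash)→253280, (E,nl_idx)→986130 …(+5); best=23130 via (E,hash)
  {ABCDE}: card=27000000; try (E,hash)→290550, (A,hash)→470550, (C,hash)→923850, (E,merge)→5416550, (D,hash)→7287600, (A,merge)→9018150 …(+8); best=290550 via (E,hash)

cost=290550; order=D,B,C,A,E; methods=hash,hash,hash,hash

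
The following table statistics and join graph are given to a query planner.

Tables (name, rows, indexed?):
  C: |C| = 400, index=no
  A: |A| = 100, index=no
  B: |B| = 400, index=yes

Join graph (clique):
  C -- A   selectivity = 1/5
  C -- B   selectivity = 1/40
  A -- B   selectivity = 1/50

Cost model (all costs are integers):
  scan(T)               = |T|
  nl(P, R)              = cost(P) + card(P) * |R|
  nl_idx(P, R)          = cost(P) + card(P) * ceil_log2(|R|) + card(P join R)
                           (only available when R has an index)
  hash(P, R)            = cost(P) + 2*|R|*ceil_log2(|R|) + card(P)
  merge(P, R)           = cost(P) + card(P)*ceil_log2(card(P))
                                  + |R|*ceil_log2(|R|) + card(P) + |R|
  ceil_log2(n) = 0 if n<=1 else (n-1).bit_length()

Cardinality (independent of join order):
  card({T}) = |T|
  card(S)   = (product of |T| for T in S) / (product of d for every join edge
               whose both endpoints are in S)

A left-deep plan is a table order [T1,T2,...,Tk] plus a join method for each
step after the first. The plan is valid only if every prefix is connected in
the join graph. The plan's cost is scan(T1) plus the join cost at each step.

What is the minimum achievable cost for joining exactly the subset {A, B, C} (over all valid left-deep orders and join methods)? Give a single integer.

Selinger DP over subsets of {A,B,C}:
  {C}: scan cost=400, card=400
  {A}: scan cost=100, card=100
  {B}: scan cost=400, card=400
  {AC}: card=8000; try (A,hash)→2200, (C,merge)→4900, (A,merge)→5200, (C,hash)→7400, (C,nl)→40100, (A,nl)→40400; best=2200 via (A,hash)
  {BC}: card=4000; try (C,hash)→8000, (B,hash)→8000, (B,nl_idx)→8000, (C,merge)→8400, (B,merge)→8400, (C,nl)→160400 …(+1); best=8000 via (C,hash)
  {AB}: card=800; try (B,nl_idx)→1800, (A,hash)→2200, (B,merge)→4900, (A,merge)→5200, (B,hash)→7400, (B,nl)→40100 …(+1); best=1800 via (B,nl_idx)
  {ABC}: card=1600; try (C,hash)→9800, (A,hash)→13400, (C,merge)→14600, (B,hash)→17400, (A,merge)→60800, (B,nl_idx)→75800 …(+4); best=9800 via (C,hash)

9800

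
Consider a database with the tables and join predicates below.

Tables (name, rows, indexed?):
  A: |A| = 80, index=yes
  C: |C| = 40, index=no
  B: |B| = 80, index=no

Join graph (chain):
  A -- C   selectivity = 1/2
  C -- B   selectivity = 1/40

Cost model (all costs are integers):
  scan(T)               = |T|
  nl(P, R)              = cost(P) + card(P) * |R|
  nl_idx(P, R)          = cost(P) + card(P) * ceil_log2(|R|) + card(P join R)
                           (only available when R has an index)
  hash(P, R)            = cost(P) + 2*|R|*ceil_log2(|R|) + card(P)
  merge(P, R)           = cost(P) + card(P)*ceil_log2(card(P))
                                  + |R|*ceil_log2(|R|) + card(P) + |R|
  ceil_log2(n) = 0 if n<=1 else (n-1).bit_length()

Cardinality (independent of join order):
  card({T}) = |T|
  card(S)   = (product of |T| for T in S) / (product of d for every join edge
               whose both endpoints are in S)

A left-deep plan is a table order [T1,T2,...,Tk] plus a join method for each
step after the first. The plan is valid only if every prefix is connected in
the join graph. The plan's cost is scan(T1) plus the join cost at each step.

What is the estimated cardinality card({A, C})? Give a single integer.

Tables in S: A(80), C(40)
Edges inside S: A-C(d=2)
numerator = 80 * 40 = 3200
denominator = 2 = 2
card(S) = 3200 / 2 = 1600

1600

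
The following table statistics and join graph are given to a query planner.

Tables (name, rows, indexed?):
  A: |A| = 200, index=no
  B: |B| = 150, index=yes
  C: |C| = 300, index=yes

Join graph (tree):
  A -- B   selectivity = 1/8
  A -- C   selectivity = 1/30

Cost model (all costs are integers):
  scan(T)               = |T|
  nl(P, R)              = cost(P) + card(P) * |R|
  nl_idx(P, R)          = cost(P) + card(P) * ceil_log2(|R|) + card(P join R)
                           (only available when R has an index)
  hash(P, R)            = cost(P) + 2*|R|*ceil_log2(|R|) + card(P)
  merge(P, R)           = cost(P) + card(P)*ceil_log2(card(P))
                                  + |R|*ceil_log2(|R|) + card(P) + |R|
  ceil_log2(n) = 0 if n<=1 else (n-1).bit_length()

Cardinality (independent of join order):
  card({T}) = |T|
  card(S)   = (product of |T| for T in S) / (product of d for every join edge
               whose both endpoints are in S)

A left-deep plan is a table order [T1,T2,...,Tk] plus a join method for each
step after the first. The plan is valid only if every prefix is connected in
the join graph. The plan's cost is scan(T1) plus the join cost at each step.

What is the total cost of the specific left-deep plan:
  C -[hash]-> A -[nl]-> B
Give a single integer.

step 1: scan C: cost=300, card=300
step 2: join A via hash
    card(P join A) = 300*200/(30) = 2000
    cost = 300 + 2*200*8 + 300 = 3800
step 3: join B via nl
    card(P join B) = 2000*150/(8) = 37500
    cost = 3800 + 2000*150 = 303800

303800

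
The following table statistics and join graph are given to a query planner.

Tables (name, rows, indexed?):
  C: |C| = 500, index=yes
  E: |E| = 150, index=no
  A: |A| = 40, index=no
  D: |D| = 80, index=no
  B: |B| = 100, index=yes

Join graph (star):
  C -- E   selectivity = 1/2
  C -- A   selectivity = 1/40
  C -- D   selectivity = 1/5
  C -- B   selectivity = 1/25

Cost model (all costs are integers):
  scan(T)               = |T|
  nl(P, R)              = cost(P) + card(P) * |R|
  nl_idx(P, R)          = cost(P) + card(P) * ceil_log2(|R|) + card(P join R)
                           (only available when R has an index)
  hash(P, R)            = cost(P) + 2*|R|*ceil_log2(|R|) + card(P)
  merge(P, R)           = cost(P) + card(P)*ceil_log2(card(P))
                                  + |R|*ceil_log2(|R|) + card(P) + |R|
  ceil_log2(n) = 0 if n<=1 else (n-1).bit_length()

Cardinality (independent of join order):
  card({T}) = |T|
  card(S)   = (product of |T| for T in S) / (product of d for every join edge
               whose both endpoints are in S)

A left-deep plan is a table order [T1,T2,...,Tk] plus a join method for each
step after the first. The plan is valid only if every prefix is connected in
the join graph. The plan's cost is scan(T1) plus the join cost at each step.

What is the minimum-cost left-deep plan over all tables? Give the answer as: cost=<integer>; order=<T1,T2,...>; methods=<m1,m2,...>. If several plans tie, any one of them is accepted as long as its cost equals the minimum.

cost=40320; order=A,C,B,D,E; methods=nl_idx,hash,hash,hash

Selinger DP (subsets sized 1..n):
  {C}: scan cost=500, card=500
  {E}: scan cost=150, card=150
  {A}: scan cost=40, card=40
  {D}: scan cost=80, card=80
  {B}: scan cost=100, card=100
  {CE}: card=37500; try (E,hash)→3400, (C,merge)→6500, (E,merge)→6850, (C,hash)→9300, (C,nl_idx)→39000, (C,nl)→75150 …(+1); best=3400 via (E,hash)
  {AC}: card=500; try (C,nl_idx)→900, (A,hash)→1480, (C,merge)→5320, (A,merge)→5780, (C,hash)→9080, (C,nl)→20040 …(+1); best=900 via (C,nl_idx)
  {CD}: card=8000; try (D,hash)→2120, (C,merge)→5720, (D,merge)→6140, (C,nl_idx)→8800, (C,hash)→9160, (C,nl)→40080 …(+1); best=2120 via (D,hash)
  {BC}: card=2000; try (B,hash)→2400, (C,nl_idx)→3000, (C,merge)→5900, (B,nl_idx)→6000, (B,merge)→6300, (C,hash)→9200 …(+2); best=2400 via (B,hash)
  {ACE}: card=37500; try (E,hash)→3800, (E,merge)→7250, (A,hash)→41380, (E,nl)→75900, (A,merge)→641180, (A,nl)→1503400; best=3800 via (E,hash)
  {CDE}: card=600000; try (E,hash)→12520, (D,hash)→42020, (E,merge)→115470, (D,merge)→641540, (E,nl)→1202120, (D,nl)→3003400; best=12520 via (E,hash)
  {BCE}: card=150000; try (E,hash)→6800, (E,merge)→27750, (B,hash)→42300, (E,nl)→302400, (B,nl_idx)→415900, (B,merge)→641700 …(+1); best=6800 via (E,hash)
  {ACD}: card=8000; try (D,hash)→2520, (D,merge)→6540, (A,hash)→10600, (D,nl)→40900, (A,merge)→114400, (A,nl)→322120; best=2520 via (D,hash)
  {ABC}: card=2000; try (B,hash)→2800, (A,hash)→4880, (B,nl_idx)→6400, (B,merge)→6700, (A,merge)→26680, (B,nl)→50900 …(+1); best=2800 via (B,hash)
  {BCD}: card=32000; try (D,hash)→5520, (B,hash)→11520, (D,merge)→27040, (B,nl_idx)→90120, (B,merge)→114920, (D,nl)→162400 …(+1); best=5520 via (D,hash)
  {ACDE}: card=600000; try (E,hash)→12920, (D,hash)→42420, (E,merge)→115870, (A,hash)→613000, (D,merge)→641940, (E,nl)→1202520 …(+3); best=12920 via (E,hash)
  {ABCE}: card=150000; try (E,hash)→7200, (E,merge)→28150, (B,hash)→42700, (A,hash)→157280, (E,nl)→302800, (B,nl_idx)→416300 …(+4); best=7200 via (E,hash)
  {BCDE}: card=2400000; try (E,hash)→39920, (D,hash)→157920, (E,merge)→518870, (B,hash)→613920, (D,merge)→2857440, (E,nl)→4805520 …(+4); best=39920 via (E,hash)
  {ABCD}: card=32000; try (D,hash)→5920, (B,hash)→11920, (D,merge)→27440, (A,hash)→38000, (B,nl_idx)→90520, (B,merge)→115320 …(+4); best=5920 via (D,hash)
  {ABCDE}: card=2400000; try (E,hash)→40320, (D,hash)→158320, (E,merge)→519270, (B,hash)→614320, (A,hash)→2440400, (D,merge)→2857840 …(+7); best=40320 via (E,hash)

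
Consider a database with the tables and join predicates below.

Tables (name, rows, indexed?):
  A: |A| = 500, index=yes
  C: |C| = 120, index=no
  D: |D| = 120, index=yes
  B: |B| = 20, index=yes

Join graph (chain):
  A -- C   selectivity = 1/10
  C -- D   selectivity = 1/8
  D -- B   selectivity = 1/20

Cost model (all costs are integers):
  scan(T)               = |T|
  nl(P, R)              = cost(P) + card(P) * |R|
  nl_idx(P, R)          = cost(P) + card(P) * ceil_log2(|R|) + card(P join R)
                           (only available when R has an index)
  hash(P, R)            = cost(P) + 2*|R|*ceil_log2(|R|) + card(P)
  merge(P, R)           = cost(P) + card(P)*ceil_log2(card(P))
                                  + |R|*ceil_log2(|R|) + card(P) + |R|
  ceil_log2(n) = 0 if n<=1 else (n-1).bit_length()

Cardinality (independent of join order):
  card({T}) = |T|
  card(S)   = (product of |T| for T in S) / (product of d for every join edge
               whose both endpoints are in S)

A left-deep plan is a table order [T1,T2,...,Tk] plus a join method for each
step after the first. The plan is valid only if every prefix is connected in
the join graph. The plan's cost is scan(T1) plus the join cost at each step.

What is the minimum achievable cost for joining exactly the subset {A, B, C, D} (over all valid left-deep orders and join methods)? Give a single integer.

Selinger DP over subsets of {A,B,C,D}:
  {A}: scan cost=500, card=500
  {C}: scan cost=120, card=120
  {D}: scan cost=120, card=120
  {B}: scan cost=20, card=20
  {AC}: card=6000; try (C,hash)→2680, (A,merge)→6080, (C,merge)→6460, (A,nl_idx)→7200, (A,hash)→9240, (A,nl)→60120 …(+1); best=2680 via (C,hash)
  {CD}: card=1800; try (D,hash)→1920, (C,hash)→1920, (D,merge)→2040, (C,merge)→2040, (D,nl_idx)→2760, (D,nl)→14520 …(+1); best=1920 via (D,hash)
  {BD}: card=120; try (D,nl_idx)→280, (B,hash)→440, (B,nl_idx)→840, (D,merge)→1100, (B,merge)→1200, (D,hash)→1720 …(+2); best=280 via (D,nl_idx)
  {ACD}: card=90000; try (D,hash)→10360, (A,hash)→12720, (A,merge)→28520, (D,merge)→87640, (A,nl_idx)→108120, (D,nl_idx)→134680 …(+2); best=10360 via (D,hash)
  {BCD}: card=1800; try (C,hash)→2080, (C,merge)→2200, (B,hash)→3920, (B,nl_idx)→12720, (C,nl)→14680, (B,merge)→23640 …(+1); best=2080 via (C,hash)
  {ABCD}: card=90000; try (A,hash)→12880, (A,merge)→28680, (B,hash)→100560, (A,nl_idx)→108280, (B,nl_idx)→550360, (A,nl)→902080 …(+2); best=12880 via (A,hash)

12880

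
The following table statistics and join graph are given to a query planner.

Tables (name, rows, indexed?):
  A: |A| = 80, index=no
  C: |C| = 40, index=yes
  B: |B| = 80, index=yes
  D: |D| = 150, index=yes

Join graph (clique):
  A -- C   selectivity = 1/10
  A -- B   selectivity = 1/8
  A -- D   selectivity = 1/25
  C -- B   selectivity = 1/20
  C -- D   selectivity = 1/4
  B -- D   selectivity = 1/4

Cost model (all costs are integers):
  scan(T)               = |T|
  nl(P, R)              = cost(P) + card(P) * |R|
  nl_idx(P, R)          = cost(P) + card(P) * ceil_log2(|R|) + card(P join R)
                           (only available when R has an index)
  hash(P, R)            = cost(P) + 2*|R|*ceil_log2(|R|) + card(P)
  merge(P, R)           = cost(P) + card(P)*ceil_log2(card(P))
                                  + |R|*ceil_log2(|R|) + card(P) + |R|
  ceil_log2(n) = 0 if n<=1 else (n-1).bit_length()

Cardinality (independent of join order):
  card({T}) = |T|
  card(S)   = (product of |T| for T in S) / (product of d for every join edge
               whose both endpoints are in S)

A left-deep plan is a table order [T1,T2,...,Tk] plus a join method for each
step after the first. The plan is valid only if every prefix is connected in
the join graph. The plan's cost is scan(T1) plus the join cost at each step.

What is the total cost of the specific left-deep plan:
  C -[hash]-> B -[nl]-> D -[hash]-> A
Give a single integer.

step 1: scan C: cost=40, card=40
step 2: join B via hash
    card(P join B) = 40*80/(20) = 160
    cost = 40 + 2*80*7 + 40 = 1200
step 3: join D via nl
    card(P join D) = 160*150/(4*4) = 1500
    cost = 1200 + 160*150 = 25200
step 4: join A via hash
    card(P join A) = 1500*80/(10*8*25) = 60
    cost = 25200 + 2*80*7 + 1500 = 27820

27820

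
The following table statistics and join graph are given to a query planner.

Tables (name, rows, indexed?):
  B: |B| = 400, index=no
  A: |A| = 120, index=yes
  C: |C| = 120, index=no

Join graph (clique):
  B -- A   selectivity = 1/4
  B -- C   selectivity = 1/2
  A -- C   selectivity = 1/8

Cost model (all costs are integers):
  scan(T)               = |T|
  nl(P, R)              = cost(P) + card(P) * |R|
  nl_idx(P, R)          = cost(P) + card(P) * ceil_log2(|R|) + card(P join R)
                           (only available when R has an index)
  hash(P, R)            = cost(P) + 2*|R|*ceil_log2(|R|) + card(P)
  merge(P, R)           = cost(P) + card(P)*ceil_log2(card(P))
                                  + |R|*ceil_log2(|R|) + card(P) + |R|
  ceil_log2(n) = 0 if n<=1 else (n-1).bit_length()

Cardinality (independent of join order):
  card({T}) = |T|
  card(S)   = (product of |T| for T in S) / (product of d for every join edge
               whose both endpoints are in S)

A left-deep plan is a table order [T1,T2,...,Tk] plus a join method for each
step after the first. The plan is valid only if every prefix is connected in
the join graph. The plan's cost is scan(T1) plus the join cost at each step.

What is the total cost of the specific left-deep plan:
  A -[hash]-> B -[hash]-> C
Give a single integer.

step 1: scan A: cost=120, card=120
step 2: join B via hash
    card(P join B) = 120*400/(4) = 12000
    cost = 120 + 2*400*9 + 120 = 7440
step 3: join C via hash
    card(P join C) = 12000*120/(2*8) = 90000
    cost = 7440 + 2*120*7 + 12000 = 21120

21120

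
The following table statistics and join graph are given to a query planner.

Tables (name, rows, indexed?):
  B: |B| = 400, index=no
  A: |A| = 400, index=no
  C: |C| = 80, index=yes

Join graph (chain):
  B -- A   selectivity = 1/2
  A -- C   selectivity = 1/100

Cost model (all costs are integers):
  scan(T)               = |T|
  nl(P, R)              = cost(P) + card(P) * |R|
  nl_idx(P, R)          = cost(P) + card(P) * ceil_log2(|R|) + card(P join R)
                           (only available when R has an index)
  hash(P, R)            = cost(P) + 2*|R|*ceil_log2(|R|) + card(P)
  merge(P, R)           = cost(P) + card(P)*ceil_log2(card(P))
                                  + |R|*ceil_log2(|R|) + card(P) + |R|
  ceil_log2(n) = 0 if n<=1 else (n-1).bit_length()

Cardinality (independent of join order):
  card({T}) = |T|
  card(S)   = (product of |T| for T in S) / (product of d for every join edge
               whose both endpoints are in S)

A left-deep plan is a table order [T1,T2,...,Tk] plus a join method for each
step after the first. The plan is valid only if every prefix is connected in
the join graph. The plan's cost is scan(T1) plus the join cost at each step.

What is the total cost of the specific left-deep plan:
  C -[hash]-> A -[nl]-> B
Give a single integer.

step 1: scan C: cost=80, card=80
step 2: join A via hash
    card(P join A) = 80*400/(100) = 320
    cost = 80 + 2*400*9 + 80 = 7360
step 3: join B via nl
    card(P join B) = 320*400/(2) = 64000
    cost = 7360 + 320*400 = 135360

135360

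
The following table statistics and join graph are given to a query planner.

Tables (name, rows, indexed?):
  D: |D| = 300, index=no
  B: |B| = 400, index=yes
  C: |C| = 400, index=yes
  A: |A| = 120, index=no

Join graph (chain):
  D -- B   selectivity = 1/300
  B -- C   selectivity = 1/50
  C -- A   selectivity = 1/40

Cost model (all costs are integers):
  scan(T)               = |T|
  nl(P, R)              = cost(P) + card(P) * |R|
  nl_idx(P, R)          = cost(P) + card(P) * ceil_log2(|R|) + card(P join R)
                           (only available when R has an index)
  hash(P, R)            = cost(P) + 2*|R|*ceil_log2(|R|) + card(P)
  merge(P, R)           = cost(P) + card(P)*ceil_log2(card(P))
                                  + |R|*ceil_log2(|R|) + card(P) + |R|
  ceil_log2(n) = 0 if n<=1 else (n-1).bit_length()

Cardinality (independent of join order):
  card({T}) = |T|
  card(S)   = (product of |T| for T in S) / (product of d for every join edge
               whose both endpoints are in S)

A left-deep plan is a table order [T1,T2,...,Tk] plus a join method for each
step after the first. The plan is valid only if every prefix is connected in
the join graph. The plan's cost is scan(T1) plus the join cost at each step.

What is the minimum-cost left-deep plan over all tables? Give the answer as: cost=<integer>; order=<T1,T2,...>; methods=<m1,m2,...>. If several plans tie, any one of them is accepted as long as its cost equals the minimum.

cost=15080; order=D,B,C,A; methods=nl_idx,nl_idx,hash

Selinger DP (subsets sized 1..n):
  {D}: scan cost=300, card=300
  {B}: scan cost=400, card=400
  {C}: scan cost=400, card=400
  {A}: scan cost=120, card=120
  {BD}: card=400; try (B,nl_idx)→3400, (D,hash)→6200, (B,merge)→7300, (D,merge)→7400, (B,hash)→7800, (B,nl)→120300 …(+1); best=3400 via (B,nl_idx)
  {BC}: card=3200; try (C,nl_idx)→7200, (B,nl_idx)→7200, (C,hash)→8000, (B,hash)→8000, (C,merge)→8400, (B,merge)→8400 …(+2); best=7200 via (C,nl_idx)
  {AC}: card=1200; try (C,nl_idx)→2400, (A,hash)→2480, (C,merge)→5080, (A,merge)→5360, (C,hash)→7440, (C,nl)→48120 …(+1); best=2400 via (C,nl_idx)
  {BCD}: card=3200; try (C,nl_idx)→10200, (C,hash)→11000, (C,merge)→11400, (D,hash)→15800, (D,merge)→51800, (C,nl)→163400 …(+1); best=10200 via (C,nl_idx)
  {ABC}: card=9600; try (B,hash)→10800, (A,hash)→12080, (B,merge)→20800, (B,nl_idx)→22800, (A,merge)→49760, (A,nl)→391200 …(+1); best=10800 via (B,hash)
  {ABCD}: card=9600; try (A,hash)→15080, (D,hash)→25800, (A,merge)→52760, (D,merge)→157800, (A,nl)→394200, (D,nl)→2890800; best=15080 via (A,hash)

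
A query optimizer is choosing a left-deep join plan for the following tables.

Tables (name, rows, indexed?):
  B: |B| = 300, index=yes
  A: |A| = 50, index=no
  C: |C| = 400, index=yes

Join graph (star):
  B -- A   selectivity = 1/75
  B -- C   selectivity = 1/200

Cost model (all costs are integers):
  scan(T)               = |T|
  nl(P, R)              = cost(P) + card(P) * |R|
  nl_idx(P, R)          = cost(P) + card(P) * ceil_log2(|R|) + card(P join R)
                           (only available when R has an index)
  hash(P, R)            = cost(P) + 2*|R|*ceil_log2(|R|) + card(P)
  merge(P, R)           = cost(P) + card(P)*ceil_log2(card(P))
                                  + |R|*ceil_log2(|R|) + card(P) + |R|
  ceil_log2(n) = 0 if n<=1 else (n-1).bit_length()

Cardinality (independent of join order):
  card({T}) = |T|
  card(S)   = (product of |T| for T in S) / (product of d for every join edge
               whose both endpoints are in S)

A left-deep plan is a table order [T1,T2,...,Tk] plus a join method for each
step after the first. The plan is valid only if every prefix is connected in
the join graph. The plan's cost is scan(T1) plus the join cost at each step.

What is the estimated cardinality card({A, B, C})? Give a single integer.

Tables in S: A(50), B(300), C(400)
Edges inside S: B-A(d=75), B-C(d=200)
numerator = 50 * 300 * 400 = 6000000
denominator = 75 * 200 = 15000
card(S) = 6000000 / 15000 = 400

400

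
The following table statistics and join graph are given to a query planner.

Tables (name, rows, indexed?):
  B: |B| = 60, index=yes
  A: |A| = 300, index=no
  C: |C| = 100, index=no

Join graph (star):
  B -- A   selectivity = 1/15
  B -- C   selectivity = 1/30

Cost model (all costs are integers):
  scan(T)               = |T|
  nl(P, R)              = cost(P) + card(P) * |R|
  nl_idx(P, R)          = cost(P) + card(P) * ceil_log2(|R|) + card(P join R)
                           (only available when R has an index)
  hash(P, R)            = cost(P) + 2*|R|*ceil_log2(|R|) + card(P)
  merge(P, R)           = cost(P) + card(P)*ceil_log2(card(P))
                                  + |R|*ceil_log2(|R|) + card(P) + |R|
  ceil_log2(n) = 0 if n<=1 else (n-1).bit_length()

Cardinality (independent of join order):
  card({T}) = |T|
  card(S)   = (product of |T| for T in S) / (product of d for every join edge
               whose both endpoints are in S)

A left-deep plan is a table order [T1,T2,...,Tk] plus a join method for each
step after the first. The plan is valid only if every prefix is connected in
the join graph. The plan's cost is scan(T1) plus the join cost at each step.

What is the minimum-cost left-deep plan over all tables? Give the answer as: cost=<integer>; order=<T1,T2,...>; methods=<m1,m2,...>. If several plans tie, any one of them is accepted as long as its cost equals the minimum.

Selinger DP (subsets sized 1..n):
  {B}: scan cost=60, card=60
  {A}: scan cost=300, card=300
  {C}: scan cost=100, card=100
  {AB}: card=1200; try (B,hash)→1320, (B,nl_idx)→3300, (A,merge)→3480, (B,merge)→3720, (A,hash)→5520, (A,nl)→18060 …(+1); best=1320 via (B,hash)
  {BC}: card=200; try (B,nl_idx)→900, (B,hash)→920, (C,merge)→1280, (B,merge)→1320, (C,hash)→1520, (C,nl)→6060 …(+1); best=900 via (B,nl_idx)
  {ABC}: card=4000; try (C,hash)→3920, (A,merge)→5700, (A,hash)→6500, (C,merge)→16520, (A,nl)→60900, (C,nl)→121320; best=3920 via (C,hash)

cost=3920; order=A,B,C; methods=hash,hash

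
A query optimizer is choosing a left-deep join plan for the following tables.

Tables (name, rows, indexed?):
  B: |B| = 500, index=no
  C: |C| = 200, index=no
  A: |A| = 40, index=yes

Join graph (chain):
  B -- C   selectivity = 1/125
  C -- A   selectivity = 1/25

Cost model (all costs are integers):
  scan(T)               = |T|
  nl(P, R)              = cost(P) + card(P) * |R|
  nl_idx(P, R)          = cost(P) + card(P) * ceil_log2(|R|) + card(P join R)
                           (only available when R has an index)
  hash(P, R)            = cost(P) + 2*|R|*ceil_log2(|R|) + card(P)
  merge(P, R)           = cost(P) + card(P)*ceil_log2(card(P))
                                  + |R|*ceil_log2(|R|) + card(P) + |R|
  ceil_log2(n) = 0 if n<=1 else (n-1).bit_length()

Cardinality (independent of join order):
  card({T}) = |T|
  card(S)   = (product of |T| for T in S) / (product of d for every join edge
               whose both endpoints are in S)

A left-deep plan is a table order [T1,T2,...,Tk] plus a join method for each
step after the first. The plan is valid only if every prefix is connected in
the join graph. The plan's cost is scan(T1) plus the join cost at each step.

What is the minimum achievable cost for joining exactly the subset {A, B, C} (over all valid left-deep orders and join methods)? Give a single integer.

5480

Selinger DP over subsets of {A,B,C}:
  {B}: scan cost=500, card=500
  {C}: scan cost=200, card=200
  {A}: scan cost=40, card=40
  {BC}: card=800; try (C,hash)→4200, (B,merge)→7000, (C,merge)→7300, (B,hash)→9400, (B,nl)→100200, (C,nl)→100500; best=4200 via (C,hash)
  {AC}: card=320; try (A,hash)→880, (A,nl_idx)→1720, (C,merge)→2120, (A,merge)→2280, (C,hash)→3280, (C,nl)→8040 …(+1); best=880 via (A,hash)
  {ABC}: card=1280; try (A,hash)→5480, (B,merge)→9080, (B,hash)→10200, (A,nl_idx)→10280, (A,merge)→13280, (A,nl)→36200 …(+1); best=5480 via (A,hash)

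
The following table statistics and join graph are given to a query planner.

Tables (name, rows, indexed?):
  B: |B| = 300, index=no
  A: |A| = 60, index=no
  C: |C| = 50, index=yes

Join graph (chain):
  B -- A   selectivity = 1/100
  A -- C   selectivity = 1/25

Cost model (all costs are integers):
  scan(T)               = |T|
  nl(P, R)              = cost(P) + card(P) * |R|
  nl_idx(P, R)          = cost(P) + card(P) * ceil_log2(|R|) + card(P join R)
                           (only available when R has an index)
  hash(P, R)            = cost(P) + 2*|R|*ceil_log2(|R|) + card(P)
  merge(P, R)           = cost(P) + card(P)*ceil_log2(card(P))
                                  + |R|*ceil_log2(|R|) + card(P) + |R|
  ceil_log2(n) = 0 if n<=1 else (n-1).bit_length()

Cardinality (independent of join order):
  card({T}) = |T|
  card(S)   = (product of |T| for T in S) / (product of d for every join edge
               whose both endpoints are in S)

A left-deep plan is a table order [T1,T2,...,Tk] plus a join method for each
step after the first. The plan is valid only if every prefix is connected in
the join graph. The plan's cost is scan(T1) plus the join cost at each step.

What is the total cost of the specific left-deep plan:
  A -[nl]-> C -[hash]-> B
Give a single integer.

8580

step 1: scan A: cost=60, card=60
step 2: join C via nl
    card(P join C) = 60*50/(25) = 120
    cost = 60 + 60*50 = 3060
step 3: join B via hash
    card(P join B) = 120*300/(100) = 360
    cost = 3060 + 2*300*9 + 120 = 8580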